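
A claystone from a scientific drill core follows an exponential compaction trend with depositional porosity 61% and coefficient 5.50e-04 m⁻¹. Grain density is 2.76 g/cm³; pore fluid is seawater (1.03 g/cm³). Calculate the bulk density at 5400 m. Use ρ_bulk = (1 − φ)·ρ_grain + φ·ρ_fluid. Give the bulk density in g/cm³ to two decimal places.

Working in km (1 km = 1000 m; β in km⁻¹ = β in m⁻¹ × 1000):
Porosity at depth: φ = 0.61·exp(−0.55×5.4) = 0.61×0.0513 = 0.0313
Bulk density: ρ_b = (1−φ)ρ_g + φ·ρ_f = 0.9687×2.76 + 0.0313×1.03
       = 2.674 + 0.032 = 2.706 g/cm³

2.71 g/cm³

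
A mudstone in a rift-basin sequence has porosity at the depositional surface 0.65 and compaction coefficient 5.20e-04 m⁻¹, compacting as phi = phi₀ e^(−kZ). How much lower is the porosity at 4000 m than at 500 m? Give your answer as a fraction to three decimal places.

0.420

Working in km (1 km = 1000 m; k in km⁻¹ = k in m⁻¹ × 1000):
phi(0.5) = 0.65·e^(−0.52×0.5) = 0.5012
phi(4) = 0.65·e^(−0.52×4) = 0.0812
Δphi = 0.5012 − 0.0812 = 0.4200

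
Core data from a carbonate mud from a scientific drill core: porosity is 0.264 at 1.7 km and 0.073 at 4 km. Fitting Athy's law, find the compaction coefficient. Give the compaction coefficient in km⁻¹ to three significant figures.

Athy: n(Z) = n₀ e^(−cZ) ⇒ n₁/n₂ = e^{c(Z₂−Z₁)} ⇒ c = ln(n₁/n₂)/(Z₂−Z₁)
c = ln(0.264/0.073) / (4 − 1.7) = ln(3.616) / 2.3 = 1.2855 / 2.3 = 0.5589 km⁻¹

0.559 km⁻¹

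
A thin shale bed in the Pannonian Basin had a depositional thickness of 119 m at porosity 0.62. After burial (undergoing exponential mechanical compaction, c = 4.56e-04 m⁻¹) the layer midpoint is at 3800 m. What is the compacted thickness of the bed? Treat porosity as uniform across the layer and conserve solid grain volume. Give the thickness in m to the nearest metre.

Working in km (1 km = 1000 m; c in km⁻¹ = c in m⁻¹ × 1000):
Porosity at 3.8 km: n = 0.62·exp(−0.456×3.8) = 0.1096
Solid-volume conservation: h(1−n) = h₀(1−n₀) ⇒ h = h₀·(1−n₀)/(1−n)
h = 0.119 × (1 − 0.62)/(1 − 0.1096) = 0.119 × 0.4268 = 0.0508 km

51 m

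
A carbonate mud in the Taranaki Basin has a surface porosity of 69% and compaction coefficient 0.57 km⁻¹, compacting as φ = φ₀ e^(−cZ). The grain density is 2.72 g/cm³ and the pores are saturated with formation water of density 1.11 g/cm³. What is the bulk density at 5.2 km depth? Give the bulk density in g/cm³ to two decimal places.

2.66 g/cm³

Porosity at depth: φ = 0.69·exp(−0.57×5.2) = 0.69×0.0516 = 0.0356
Bulk density: ρ_b = (1−φ)ρ_g + φ·ρ_f = 0.9644×2.72 + 0.0356×1.11
       = 2.623 + 0.040 = 2.663 g/cm³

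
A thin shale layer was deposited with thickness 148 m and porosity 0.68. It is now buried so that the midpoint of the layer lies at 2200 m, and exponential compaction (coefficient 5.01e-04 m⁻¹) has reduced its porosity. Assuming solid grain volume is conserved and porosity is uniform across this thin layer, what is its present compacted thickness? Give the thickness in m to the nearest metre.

Working in km (1 km = 1000 m; β in km⁻¹ = β in m⁻¹ × 1000):
Porosity at 2.2 km: n = 0.68·exp(−0.501×2.2) = 0.2259
Solid-volume conservation: h(1−n) = h₀(1−n₀) ⇒ h = h₀·(1−n₀)/(1−n)
h = 0.148 × (1 − 0.68)/(1 − 0.2259) = 0.148 × 0.4134 = 0.0612 km

61 m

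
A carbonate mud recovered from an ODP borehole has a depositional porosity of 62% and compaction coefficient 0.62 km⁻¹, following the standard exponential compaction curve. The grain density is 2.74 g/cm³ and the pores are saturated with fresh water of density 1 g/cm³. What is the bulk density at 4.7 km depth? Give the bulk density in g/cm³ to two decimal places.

2.68 g/cm³

Porosity at depth: n = 0.62·exp(−0.62×4.7) = 0.62×0.0543 = 0.0336
Bulk density: ρ_b = (1−n)ρ_g + n·ρ_f = 0.9664×2.74 + 0.0336×1
       = 2.648 + 0.034 = 2.681 g/cm³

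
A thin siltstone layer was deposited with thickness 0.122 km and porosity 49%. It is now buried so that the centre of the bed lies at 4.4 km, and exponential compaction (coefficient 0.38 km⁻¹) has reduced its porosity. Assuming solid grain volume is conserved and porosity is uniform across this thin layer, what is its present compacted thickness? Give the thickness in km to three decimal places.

Porosity at 4.4 km: phi = 0.49·exp(−0.38×4.4) = 0.0921
Solid-volume conservation: h(1−phi) = h₀(1−phi₀) ⇒ h = h₀·(1−phi₀)/(1−phi)
h = 0.122 × (1 − 0.49)/(1 − 0.0921) = 0.122 × 0.5617 = 0.0685 km

0.069 km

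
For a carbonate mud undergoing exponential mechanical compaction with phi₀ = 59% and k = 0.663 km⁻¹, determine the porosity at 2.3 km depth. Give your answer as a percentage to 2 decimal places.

phi = phi₀·exp(−k·d) = 0.59 × exp(−0.663 × 2.3) = 0.59 × exp(−1.525)
  = 0.59 × 0.2176 = 0.1284

12.84%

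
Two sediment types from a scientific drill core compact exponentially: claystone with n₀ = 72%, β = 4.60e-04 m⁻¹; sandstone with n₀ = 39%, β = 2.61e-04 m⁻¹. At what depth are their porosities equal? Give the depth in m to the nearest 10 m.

Working in km (1 km = 1000 m; β in km⁻¹ = β in m⁻¹ × 1000):
Set n₀ₐ e^(−βₐz) = n₀ᵦ e^(−βᵦz) ⇒ ln(n₀ₐ/n₀ᵦ) = (βₐ − βᵦ)·z
z = ln(0.72/0.39) / (0.46 − 0.261) = 0.6131 / 0.199 = 3.081 km

3080 m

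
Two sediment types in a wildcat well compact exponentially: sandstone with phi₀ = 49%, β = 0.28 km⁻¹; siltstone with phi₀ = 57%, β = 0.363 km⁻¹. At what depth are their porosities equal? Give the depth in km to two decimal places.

Set phi₀ₐ e^(−βₐz) = phi₀ᵦ e^(−βᵦz) ⇒ ln(phi₀ₐ/phi₀ᵦ) = (βₐ − βᵦ)·z
z = ln(0.49/0.57) / (0.28 − 0.363) = -0.1512 / -0.083 = 1.822 km

1.82 km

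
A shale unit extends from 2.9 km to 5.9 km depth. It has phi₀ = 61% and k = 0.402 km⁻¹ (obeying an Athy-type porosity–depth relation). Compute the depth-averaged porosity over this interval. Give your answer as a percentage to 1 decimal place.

11.0%

⟨phi⟩ = (1/(z₂−z₁)) ∫ phi₀ e^(−kz) dz = phi₀·(e^(−k·z₁) − e^(−k·z₂)) / (k·(z₂−z₁))
e^(−0.402×2.9) = 0.3117; e^(−0.402×5.9) = 0.0933
⟨phi⟩ = 0.61 × (0.3117 − 0.0933) / (0.402 × 3) = 0.61 × 0.1811 = 0.1104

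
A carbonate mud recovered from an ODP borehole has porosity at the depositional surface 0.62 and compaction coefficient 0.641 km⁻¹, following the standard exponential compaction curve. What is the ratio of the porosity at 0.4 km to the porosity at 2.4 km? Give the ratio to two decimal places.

3.60

phi(z₁)/phi(z₂) = e^(−k·z₁)/e^(−k·z₂) = e^{k(z₂−z₁)}
= exp(0.641 × 2) = exp(1.282) = 3.6038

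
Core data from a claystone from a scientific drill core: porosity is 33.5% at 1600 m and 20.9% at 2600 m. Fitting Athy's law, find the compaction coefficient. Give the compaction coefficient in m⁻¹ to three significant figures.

Working in km (1 km = 1000 m; β in km⁻¹ = β in m⁻¹ × 1000):
Athy: φ(z) = φ₀ e^(−βz) ⇒ φ₁/φ₂ = e^{β(z₂−z₁)} ⇒ β = ln(φ₁/φ₂)/(z₂−z₁)
β = ln(0.335/0.209) / (2.6 − 1.6) = ln(1.603) / 1 = 0.4718 / 1 = 0.4718 km⁻¹

0.000472 m⁻¹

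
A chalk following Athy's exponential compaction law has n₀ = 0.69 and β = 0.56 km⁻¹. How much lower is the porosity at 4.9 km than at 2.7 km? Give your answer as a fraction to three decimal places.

n(2.7) = 0.69·e^(−0.56×2.7) = 0.1521
n(4.9) = 0.69·e^(−0.56×4.9) = 0.0444
Δn = 0.1521 − 0.0444 = 0.1077

0.108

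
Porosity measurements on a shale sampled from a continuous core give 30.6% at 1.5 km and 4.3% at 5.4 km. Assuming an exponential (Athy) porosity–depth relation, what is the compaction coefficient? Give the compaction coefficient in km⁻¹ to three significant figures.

0.503 km⁻¹

Athy: n(d) = n₀ e^(−cd) ⇒ n₁/n₂ = e^{c(d₂−d₁)} ⇒ c = ln(n₁/n₂)/(d₂−d₁)
c = ln(0.306/0.043) / (5.4 − 1.5) = ln(7.116) / 3.9 = 1.9624 / 3.9 = 0.5032 km⁻¹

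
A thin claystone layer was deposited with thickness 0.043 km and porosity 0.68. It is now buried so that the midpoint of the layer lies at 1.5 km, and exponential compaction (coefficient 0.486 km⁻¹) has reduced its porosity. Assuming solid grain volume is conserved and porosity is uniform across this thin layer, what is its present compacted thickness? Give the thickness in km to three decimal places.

0.020 km

Porosity at 1.5 km: n = 0.68·exp(−0.486×1.5) = 0.3280
Solid-volume conservation: h(1−n) = h₀(1−n₀) ⇒ h = h₀·(1−n₀)/(1−n)
h = 0.043 × (1 − 0.68)/(1 − 0.3280) = 0.043 × 0.4762 = 0.0205 km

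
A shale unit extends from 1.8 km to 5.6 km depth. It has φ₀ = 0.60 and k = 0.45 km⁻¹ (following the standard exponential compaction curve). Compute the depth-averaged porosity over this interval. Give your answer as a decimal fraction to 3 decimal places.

0.128

⟨φ⟩ = (1/(Z₂−Z₁)) ∫ φ₀ e^(−kZ) dZ = φ₀·(e^(−k·Z₁) − e^(−k·Z₂)) / (k·(Z₂−Z₁))
e^(−0.45×1.8) = 0.4449; e^(−0.45×5.6) = 0.0805
⟨φ⟩ = 0.6 × (0.4449 − 0.0805) / (0.45 × 3.8) = 0.6 × 0.2131 = 0.1279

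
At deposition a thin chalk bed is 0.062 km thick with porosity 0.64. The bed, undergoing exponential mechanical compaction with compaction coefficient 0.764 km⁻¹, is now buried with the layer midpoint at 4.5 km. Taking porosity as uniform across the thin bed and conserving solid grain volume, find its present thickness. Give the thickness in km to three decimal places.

0.023 km

Porosity at 4.5 km: n = 0.64·exp(−0.764×4.5) = 0.0206
Solid-volume conservation: h(1−n) = h₀(1−n₀) ⇒ h = h₀·(1−n₀)/(1−n)
h = 0.062 × (1 − 0.64)/(1 − 0.0206) = 0.062 × 0.3676 = 0.0228 km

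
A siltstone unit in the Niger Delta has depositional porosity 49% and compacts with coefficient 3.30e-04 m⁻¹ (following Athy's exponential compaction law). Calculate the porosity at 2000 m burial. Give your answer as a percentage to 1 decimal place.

Working in km (1 km = 1000 m; β in km⁻¹ = β in m⁻¹ × 1000):
φ = φ₀·exp(−β·d) = 0.49 × exp(−0.33 × 2) = 0.49 × exp(−0.66)
  = 0.49 × 0.5169 = 0.2533

25.3%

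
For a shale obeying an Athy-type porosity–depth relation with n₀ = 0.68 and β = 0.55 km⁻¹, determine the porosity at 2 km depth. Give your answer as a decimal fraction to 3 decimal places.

n = n₀·exp(−β·z) = 0.68 × exp(−0.55 × 2) = 0.68 × exp(−1.1)
  = 0.68 × 0.3329 = 0.2264

0.226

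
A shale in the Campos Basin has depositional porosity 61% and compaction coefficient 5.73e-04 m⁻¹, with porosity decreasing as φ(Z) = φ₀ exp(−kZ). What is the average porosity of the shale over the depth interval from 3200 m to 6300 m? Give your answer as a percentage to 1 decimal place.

4.6%

Working in km (1 km = 1000 m; k in km⁻¹ = k in m⁻¹ × 1000):
⟨φ⟩ = (1/(Z₂−Z₁)) ∫ φ₀ e^(−kZ) dZ = φ₀·(e^(−k·Z₁) − e^(−k·Z₂)) / (k·(Z₂−Z₁))
e^(−0.573×3.2) = 0.1598; e^(−0.573×6.3) = 0.0271
⟨φ⟩ = 0.61 × (0.1598 − 0.0271) / (0.573 × 3.1) = 0.61 × 0.0748 = 0.0456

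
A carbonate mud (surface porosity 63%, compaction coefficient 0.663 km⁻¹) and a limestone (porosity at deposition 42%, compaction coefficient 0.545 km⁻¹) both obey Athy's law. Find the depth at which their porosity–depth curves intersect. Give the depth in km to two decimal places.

Set phi₀ₐ e^(−kₐZ) = phi₀ᵦ e^(−kᵦZ) ⇒ ln(phi₀ₐ/phi₀ᵦ) = (kₐ − kᵦ)·Z
Z = ln(0.63/0.42) / (0.663 − 0.545) = 0.4055 / 0.118 = 3.436 km

3.44 km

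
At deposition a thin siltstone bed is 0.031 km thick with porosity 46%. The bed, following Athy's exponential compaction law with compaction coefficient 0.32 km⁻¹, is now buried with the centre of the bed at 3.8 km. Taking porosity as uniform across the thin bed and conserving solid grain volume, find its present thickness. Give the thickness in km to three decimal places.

0.019 km

Porosity at 3.8 km: n = 0.46·exp(−0.32×3.8) = 0.1364
Solid-volume conservation: h(1−n) = h₀(1−n₀) ⇒ h = h₀·(1−n₀)/(1−n)
h = 0.031 × (1 − 0.46)/(1 − 0.1364) = 0.031 × 0.6253 = 0.0194 km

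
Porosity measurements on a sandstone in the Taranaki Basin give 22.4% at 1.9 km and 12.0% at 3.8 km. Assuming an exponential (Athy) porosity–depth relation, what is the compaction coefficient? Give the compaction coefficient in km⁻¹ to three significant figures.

0.329 km⁻¹

Athy: φ(z) = φ₀ e^(−βz) ⇒ φ₁/φ₂ = e^{β(z₂−z₁)} ⇒ β = ln(φ₁/φ₂)/(z₂−z₁)
β = ln(0.224/0.12) / (3.8 − 1.9) = ln(1.867) / 1.9 = 0.6242 / 1.9 = 0.3285 km⁻¹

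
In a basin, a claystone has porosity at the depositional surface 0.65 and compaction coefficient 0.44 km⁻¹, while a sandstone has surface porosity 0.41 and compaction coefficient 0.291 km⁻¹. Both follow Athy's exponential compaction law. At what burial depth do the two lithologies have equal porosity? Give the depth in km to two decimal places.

Set n₀ₐ e^(−βₐd) = n₀ᵦ e^(−βᵦd) ⇒ ln(n₀ₐ/n₀ᵦ) = (βₐ − βᵦ)·d
d = ln(0.65/0.41) / (0.44 − 0.291) = 0.4608 / 0.149 = 3.093 km

3.09 km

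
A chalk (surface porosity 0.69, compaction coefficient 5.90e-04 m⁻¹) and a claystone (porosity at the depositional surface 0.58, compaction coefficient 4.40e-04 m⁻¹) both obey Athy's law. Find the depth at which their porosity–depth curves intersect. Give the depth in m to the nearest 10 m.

Working in km (1 km = 1000 m; c in km⁻¹ = c in m⁻¹ × 1000):
Set n₀ₐ e^(−cₐz) = n₀ᵦ e^(−cᵦz) ⇒ ln(n₀ₐ/n₀ᵦ) = (cₐ − cᵦ)·z
z = ln(0.69/0.58) / (0.59 − 0.44) = 0.1737 / 0.15 = 1.158 km

1160 m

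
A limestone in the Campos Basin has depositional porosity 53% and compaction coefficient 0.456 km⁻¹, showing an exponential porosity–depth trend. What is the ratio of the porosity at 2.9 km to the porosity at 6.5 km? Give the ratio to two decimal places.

5.16

n(d₁)/n(d₂) = e^(−k·d₁)/e^(−k·d₂) = e^{k(d₂−d₁)}
= exp(0.456 × 3.6) = exp(1.642) = 5.1634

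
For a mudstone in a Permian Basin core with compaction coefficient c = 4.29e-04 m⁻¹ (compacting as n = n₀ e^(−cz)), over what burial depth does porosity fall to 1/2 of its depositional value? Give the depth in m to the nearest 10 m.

Working in km (1 km = 1000 m; c in km⁻¹ = c in m⁻¹ × 1000):
n/n₀ = 1/2 ⇒ exp(−c·z) = 1/2 ⇒ z = ln(2) / c
z = 0.6931 / 0.429 = 1.616 km

1620 m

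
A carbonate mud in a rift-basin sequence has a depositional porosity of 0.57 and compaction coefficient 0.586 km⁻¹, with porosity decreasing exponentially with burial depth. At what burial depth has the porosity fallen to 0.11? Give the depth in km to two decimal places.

2.81 km

Invert Athy's law: d = ln(n₀/n) / k
d = ln(0.57/0.11) / 0.586 = ln(5.182) / 0.586 = 1.6452 / 0.586 = 2.807 km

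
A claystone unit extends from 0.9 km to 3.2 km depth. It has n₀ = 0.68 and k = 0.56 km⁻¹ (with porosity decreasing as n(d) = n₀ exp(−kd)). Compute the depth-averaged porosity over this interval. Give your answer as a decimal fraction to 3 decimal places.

0.231

⟨n⟩ = (1/(d₂−d₁)) ∫ n₀ e^(−kd) dd = n₀·(e^(−k·d₁) − e^(−k·d₂)) / (k·(d₂−d₁))
e^(−0.56×0.9) = 0.6041; e^(−0.56×3.2) = 0.1666
⟨n⟩ = 0.68 × (0.6041 − 0.1666) / (0.56 × 2.3) = 0.68 × 0.3397 = 0.2310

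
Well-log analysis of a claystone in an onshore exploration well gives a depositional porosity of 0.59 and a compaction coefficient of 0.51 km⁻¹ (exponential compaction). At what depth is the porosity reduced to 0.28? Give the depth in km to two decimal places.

Invert Athy's law: z = ln(φ₀/φ) / k
z = ln(0.59/0.28) / 0.51 = ln(2.107) / 0.51 = 0.7453 / 0.51 = 1.461 km

1.46 km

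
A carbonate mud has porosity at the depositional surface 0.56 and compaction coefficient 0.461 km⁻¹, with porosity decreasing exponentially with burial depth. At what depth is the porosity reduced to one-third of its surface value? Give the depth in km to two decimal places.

φ/φ₀ = 1/3 ⇒ exp(−k·d) = 1/3 ⇒ d = ln(3) / k
d = 1.0986 / 0.461 = 2.383 km

2.38 km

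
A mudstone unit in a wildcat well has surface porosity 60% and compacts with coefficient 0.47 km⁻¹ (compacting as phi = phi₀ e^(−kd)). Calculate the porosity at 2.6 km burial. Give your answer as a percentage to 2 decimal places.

17.68%

phi = phi₀·exp(−k·d) = 0.6 × exp(−0.47 × 2.6) = 0.6 × exp(−1.222)
  = 0.6 × 0.2946 = 0.1768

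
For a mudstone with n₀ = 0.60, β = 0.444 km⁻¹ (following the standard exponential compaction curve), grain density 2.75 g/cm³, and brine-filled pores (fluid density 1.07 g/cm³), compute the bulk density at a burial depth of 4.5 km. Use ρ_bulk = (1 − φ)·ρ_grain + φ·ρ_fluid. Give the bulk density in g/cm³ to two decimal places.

Porosity at depth: n = 0.6·exp(−0.444×4.5) = 0.6×0.1356 = 0.0814
Bulk density: ρ_b = (1−n)ρ_g + n·ρ_f = 0.9186×2.75 + 0.0814×1.07
       = 2.526 + 0.087 = 2.613 g/cm³

2.61 g/cm³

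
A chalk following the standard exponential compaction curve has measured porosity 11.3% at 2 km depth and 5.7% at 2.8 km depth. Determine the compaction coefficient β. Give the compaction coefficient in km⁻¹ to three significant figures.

0.855 km⁻¹

Athy: φ(z) = φ₀ e^(−βz) ⇒ φ₁/φ₂ = e^{β(z₂−z₁)} ⇒ β = ln(φ₁/φ₂)/(z₂−z₁)
β = ln(0.113/0.057) / (2.8 − 2) = ln(1.982) / 0.8 = 0.6843 / 0.8 = 0.8554 km⁻¹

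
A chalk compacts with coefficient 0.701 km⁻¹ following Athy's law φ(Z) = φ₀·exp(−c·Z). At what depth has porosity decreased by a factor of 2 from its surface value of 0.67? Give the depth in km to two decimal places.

φ/φ₀ = 1/2 ⇒ exp(−c·Z) = 1/2 ⇒ Z = ln(2) / c
Z = 0.6931 / 0.701 = 0.989 km

0.99 km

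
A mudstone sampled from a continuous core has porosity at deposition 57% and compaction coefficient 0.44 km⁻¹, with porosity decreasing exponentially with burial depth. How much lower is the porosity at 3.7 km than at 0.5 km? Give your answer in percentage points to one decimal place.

phi(0.5) = 0.57·e^(−0.44×0.5) = 0.4574
phi(3.7) = 0.57·e^(−0.44×3.7) = 0.1119
Δphi = 0.4574 − 0.1119 = 0.3455

34.6 percentage points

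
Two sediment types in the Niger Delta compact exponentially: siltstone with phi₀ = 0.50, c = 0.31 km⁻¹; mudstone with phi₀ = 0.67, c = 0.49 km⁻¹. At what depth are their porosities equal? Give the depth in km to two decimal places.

1.63 km

Set phi₀ₐ e^(−cₐZ) = phi₀ᵦ e^(−cᵦZ) ⇒ ln(phi₀ₐ/phi₀ᵦ) = (cₐ − cᵦ)·Z
Z = ln(0.5/0.67) / (0.31 − 0.49) = -0.2927 / -0.18 = 1.626 km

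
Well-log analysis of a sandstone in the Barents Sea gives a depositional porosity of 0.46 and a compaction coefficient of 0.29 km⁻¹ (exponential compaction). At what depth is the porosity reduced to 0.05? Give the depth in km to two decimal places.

Invert Athy's law: d = ln(φ₀/φ) / c
d = ln(0.46/0.05) / 0.29 = ln(9.2) / 0.29 = 2.2192 / 0.29 = 7.652 km

7.65 km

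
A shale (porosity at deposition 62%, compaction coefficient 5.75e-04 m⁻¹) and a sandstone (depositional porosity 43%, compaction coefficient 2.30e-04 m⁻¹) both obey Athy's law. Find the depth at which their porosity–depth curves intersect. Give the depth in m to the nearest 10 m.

1060 m

Working in km (1 km = 1000 m; c in km⁻¹ = c in m⁻¹ × 1000):
Set n₀ₐ e^(−cₐd) = n₀ᵦ e^(−cᵦd) ⇒ ln(n₀ₐ/n₀ᵦ) = (cₐ − cᵦ)·d
d = ln(0.62/0.43) / (0.575 − 0.23) = 0.3659 / 0.345 = 1.061 km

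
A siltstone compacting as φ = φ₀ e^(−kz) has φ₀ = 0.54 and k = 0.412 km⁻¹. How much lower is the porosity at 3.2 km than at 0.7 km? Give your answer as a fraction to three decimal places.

φ(0.7) = 0.54·e^(−0.412×0.7) = 0.4047
φ(3.2) = 0.54·e^(−0.412×3.2) = 0.1445
Δφ = 0.4047 − 0.1445 = 0.2602

0.260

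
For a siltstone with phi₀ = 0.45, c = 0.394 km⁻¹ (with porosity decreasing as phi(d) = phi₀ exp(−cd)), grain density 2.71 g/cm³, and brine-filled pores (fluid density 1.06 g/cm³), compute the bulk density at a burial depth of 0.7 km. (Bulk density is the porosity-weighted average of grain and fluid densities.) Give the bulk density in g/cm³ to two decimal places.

2.15 g/cm³

Porosity at depth: phi = 0.45·exp(−0.394×0.7) = 0.45×0.7590 = 0.3415
Bulk density: ρ_b = (1−phi)ρ_g + phi·ρ_f = 0.6585×2.71 + 0.3415×1.06
       = 1.784 + 0.362 = 2.146 g/cm³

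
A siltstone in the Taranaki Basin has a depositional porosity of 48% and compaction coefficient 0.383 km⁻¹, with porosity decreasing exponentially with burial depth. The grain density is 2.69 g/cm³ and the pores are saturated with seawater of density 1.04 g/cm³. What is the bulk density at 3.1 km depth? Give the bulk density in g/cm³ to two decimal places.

2.45 g/cm³

Porosity at depth: n = 0.48·exp(−0.383×3.1) = 0.48×0.3050 = 0.1464
Bulk density: ρ_b = (1−n)ρ_g + n·ρ_f = 0.8536×2.69 + 0.1464×1.04
       = 2.296 + 0.152 = 2.448 g/cm³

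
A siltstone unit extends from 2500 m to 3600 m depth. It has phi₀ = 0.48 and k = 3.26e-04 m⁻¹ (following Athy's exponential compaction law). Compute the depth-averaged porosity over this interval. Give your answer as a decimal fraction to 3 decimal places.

0.179

Working in km (1 km = 1000 m; k in km⁻¹ = k in m⁻¹ × 1000):
⟨phi⟩ = (1/(d₂−d₁)) ∫ phi₀ e^(−kd) dd = phi₀·(e^(−k·d₁) − e^(−k·d₂)) / (k·(d₂−d₁))
e^(−0.326×2.5) = 0.4426; e^(−0.326×3.6) = 0.3093
⟨phi⟩ = 0.48 × (0.4426 − 0.3093) / (0.326 × 1.1) = 0.48 × 0.3720 = 0.1785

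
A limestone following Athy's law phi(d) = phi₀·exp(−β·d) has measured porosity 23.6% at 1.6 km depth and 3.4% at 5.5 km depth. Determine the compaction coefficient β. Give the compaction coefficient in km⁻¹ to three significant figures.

Athy: phi(d) = phi₀ e^(−βd) ⇒ phi₁/phi₂ = e^{β(d₂−d₁)} ⇒ β = ln(phi₁/phi₂)/(d₂−d₁)
β = ln(0.236/0.034) / (5.5 − 1.6) = ln(6.941) / 3.9 = 1.9375 / 3.9 = 0.4968 km⁻¹

0.497 km⁻¹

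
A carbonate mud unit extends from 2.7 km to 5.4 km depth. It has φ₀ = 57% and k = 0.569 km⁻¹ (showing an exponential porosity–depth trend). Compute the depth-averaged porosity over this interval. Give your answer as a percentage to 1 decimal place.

⟨φ⟩ = (1/(Z₂−Z₁)) ∫ φ₀ e^(−kZ) dZ = φ₀·(e^(−k·Z₁) − e^(−k·Z₂)) / (k·(Z₂−Z₁))
e^(−0.569×2.7) = 0.2152; e^(−0.569×5.4) = 0.0463
⟨φ⟩ = 0.57 × (0.2152 − 0.0463) / (0.569 × 2.7) = 0.57 × 0.1099 = 0.0627

6.3%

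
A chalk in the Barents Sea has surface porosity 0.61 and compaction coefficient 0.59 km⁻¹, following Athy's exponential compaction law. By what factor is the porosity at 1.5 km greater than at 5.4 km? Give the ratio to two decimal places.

phi(z₁)/phi(z₂) = e^(−c·z₁)/e^(−c·z₂) = e^{c(z₂−z₁)}
= exp(0.59 × 3.9) = exp(2.301) = 9.9842

9.98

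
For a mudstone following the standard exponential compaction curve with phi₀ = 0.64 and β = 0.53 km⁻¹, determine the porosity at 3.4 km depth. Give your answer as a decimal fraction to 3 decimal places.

0.106

phi = phi₀·exp(−β·Z) = 0.64 × exp(−0.53 × 3.4) = 0.64 × exp(−1.802)
  = 0.64 × 0.1650 = 0.1056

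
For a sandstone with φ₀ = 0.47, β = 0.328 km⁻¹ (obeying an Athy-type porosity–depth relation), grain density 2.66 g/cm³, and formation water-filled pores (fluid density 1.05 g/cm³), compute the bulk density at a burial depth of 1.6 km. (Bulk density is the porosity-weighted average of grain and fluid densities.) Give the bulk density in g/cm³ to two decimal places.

Porosity at depth: φ = 0.47·exp(−0.328×1.6) = 0.47×0.5917 = 0.2781
Bulk density: ρ_b = (1−φ)ρ_g + φ·ρ_f = 0.7219×2.66 + 0.2781×1.05
       = 1.920 + 0.292 = 2.212 g/cm³

2.21 g/cm³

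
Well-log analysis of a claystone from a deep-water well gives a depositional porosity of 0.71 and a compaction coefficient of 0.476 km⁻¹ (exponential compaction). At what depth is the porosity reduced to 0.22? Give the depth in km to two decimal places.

Invert Athy's law: z = ln(φ₀/φ) / β
z = ln(0.71/0.22) / 0.476 = ln(3.227) / 0.476 = 1.1716 / 0.476 = 2.461 km

2.46 km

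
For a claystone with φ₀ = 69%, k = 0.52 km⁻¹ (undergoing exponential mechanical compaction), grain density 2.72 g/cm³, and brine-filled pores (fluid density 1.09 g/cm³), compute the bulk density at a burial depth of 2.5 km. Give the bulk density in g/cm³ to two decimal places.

Porosity at depth: φ = 0.69·exp(−0.52×2.5) = 0.69×0.2725 = 0.1880
Bulk density: ρ_b = (1−φ)ρ_g + φ·ρ_f = 0.8120×2.72 + 0.1880×1.09
       = 2.209 + 0.205 = 2.413 g/cm³

2.41 g/cm³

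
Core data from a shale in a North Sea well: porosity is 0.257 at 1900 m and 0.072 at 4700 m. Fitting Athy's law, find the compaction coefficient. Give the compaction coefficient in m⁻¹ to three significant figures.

Working in km (1 km = 1000 m; c in km⁻¹ = c in m⁻¹ × 1000):
Athy: n(Z) = n₀ e^(−cZ) ⇒ n₁/n₂ = e^{c(Z₂−Z₁)} ⇒ c = ln(n₁/n₂)/(Z₂−Z₁)
c = ln(0.257/0.072) / (4.7 − 1.9) = ln(3.569) / 2.8 = 1.2724 / 2.8 = 0.4544 km⁻¹

0.000454 m⁻¹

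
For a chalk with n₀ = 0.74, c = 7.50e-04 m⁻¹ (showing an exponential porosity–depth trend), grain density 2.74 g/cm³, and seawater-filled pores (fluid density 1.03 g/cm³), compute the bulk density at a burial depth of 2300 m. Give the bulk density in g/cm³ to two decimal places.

2.51 g/cm³

Working in km (1 km = 1000 m; c in km⁻¹ = c in m⁻¹ × 1000):
Porosity at depth: n = 0.74·exp(−0.75×2.3) = 0.74×0.1782 = 0.1318
Bulk density: ρ_b = (1−n)ρ_g + n·ρ_f = 0.8682×2.74 + 0.1318×1.03
       = 2.379 + 0.136 = 2.515 g/cm³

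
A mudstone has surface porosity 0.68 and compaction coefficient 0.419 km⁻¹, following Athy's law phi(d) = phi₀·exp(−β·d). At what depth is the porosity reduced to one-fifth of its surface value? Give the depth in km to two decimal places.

phi/phi₀ = 1/5 ⇒ exp(−β·d) = 1/5 ⇒ d = ln(5) / β
d = 1.6094 / 0.419 = 3.841 km

3.84 km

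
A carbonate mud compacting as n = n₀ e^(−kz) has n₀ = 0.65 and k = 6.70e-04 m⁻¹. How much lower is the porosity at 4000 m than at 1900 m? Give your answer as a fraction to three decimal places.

Working in km (1 km = 1000 m; k in km⁻¹ = k in m⁻¹ × 1000):
n(1.9) = 0.65·e^(−0.67×1.9) = 0.1820
n(4) = 0.65·e^(−0.67×4) = 0.0446
Δn = 0.1820 − 0.0446 = 0.1374

0.137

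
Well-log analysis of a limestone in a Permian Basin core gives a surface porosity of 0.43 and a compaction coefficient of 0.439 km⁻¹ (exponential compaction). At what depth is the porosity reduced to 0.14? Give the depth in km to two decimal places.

Invert Athy's law: z = ln(n₀/n) / β
z = ln(0.43/0.14) / 0.439 = ln(3.071) / 0.439 = 1.1221 / 0.439 = 2.556 km

2.56 km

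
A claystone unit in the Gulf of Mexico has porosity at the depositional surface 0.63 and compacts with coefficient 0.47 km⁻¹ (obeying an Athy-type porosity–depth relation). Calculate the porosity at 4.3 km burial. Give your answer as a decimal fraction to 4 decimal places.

phi = phi₀·exp(−k·Z) = 0.63 × exp(−0.47 × 4.3) = 0.63 × exp(−2.021)
  = 0.63 × 0.1325 = 0.0835

0.0835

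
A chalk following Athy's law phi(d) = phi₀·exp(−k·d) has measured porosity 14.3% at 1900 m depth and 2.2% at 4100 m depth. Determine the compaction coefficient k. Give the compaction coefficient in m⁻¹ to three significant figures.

0.000851 m⁻¹

Working in km (1 km = 1000 m; k in km⁻¹ = k in m⁻¹ × 1000):
Athy: phi(d) = phi₀ e^(−kd) ⇒ phi₁/phi₂ = e^{k(d₂−d₁)} ⇒ k = ln(phi₁/phi₂)/(d₂−d₁)
k = ln(0.143/0.022) / (4.1 − 1.9) = ln(6.5) / 2.2 = 1.8718 / 2.2 = 0.8508 km⁻¹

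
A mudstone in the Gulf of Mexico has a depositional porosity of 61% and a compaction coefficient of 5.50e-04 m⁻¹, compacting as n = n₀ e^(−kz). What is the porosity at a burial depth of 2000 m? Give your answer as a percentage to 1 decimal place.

20.3%

Working in km (1 km = 1000 m; k in km⁻¹ = k in m⁻¹ × 1000):
n = n₀·exp(−k·z) = 0.61 × exp(−0.55 × 2) = 0.61 × exp(−1.1)
  = 0.61 × 0.3329 = 0.2031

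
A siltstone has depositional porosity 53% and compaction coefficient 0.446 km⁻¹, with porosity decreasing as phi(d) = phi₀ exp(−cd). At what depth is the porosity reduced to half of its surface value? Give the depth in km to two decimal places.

phi/phi₀ = 1/2 ⇒ exp(−c·d) = 1/2 ⇒ d = ln(2) / c
d = 0.6931 / 0.446 = 1.554 km

1.55 km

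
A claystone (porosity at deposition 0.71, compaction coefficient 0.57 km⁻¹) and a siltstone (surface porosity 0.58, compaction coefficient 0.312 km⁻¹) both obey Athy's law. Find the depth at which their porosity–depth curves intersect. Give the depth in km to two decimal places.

Set φ₀ₐ e^(−kₐz) = φ₀ᵦ e^(−kᵦz) ⇒ ln(φ₀ₐ/φ₀ᵦ) = (kₐ − kᵦ)·z
z = ln(0.71/0.58) / (0.57 − 0.312) = 0.2022 / 0.258 = 0.784 km

0.78 km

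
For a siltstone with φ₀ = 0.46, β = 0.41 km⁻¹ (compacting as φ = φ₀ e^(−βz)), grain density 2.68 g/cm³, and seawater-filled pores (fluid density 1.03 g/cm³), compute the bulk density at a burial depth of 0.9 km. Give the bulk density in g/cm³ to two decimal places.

Porosity at depth: φ = 0.46·exp(−0.41×0.9) = 0.46×0.6914 = 0.3181
Bulk density: ρ_b = (1−φ)ρ_g + φ·ρ_f = 0.6819×2.68 + 0.3181×1.03
       = 1.828 + 0.328 = 2.155 g/cm³

2.16 g/cm³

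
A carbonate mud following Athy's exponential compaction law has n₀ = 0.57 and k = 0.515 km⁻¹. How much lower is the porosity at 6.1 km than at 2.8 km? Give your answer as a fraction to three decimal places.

n(2.8) = 0.57·e^(−0.515×2.8) = 0.1348
n(6.1) = 0.57·e^(−0.515×6.1) = 0.0246
Δn = 0.1348 − 0.0246 = 0.1101

0.110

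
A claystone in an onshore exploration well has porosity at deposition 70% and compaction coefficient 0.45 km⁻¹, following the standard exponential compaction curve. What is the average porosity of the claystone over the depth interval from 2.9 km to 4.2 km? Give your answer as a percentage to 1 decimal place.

⟨φ⟩ = (1/(Z₂−Z₁)) ∫ φ₀ e^(−cZ) dZ = φ₀·(e^(−c·Z₁) − e^(−c·Z₂)) / (c·(Z₂−Z₁))
e^(−0.45×2.9) = 0.2712; e^(−0.45×4.2) = 0.1511
⟨φ⟩ = 0.7 × (0.2712 − 0.1511) / (0.45 × 1.3) = 0.7 × 0.2053 = 0.1437

14.4%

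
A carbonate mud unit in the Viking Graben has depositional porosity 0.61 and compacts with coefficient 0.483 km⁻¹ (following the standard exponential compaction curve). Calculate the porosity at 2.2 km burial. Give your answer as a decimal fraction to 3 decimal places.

0.211

n = n₀·exp(−β·z) = 0.61 × exp(−0.483 × 2.2) = 0.61 × exp(−1.063)
  = 0.61 × 0.3456 = 0.2108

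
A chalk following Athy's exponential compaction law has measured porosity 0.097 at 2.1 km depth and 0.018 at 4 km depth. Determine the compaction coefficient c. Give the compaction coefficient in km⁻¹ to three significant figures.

Athy: phi(z) = phi₀ e^(−cz) ⇒ phi₁/phi₂ = e^{c(z₂−z₁)} ⇒ c = ln(phi₁/phi₂)/(z₂−z₁)
c = ln(0.097/0.018) / (4 − 2.1) = ln(5.389) / 1.9 = 1.6843 / 1.9 = 0.8865 km⁻¹

0.886 km⁻¹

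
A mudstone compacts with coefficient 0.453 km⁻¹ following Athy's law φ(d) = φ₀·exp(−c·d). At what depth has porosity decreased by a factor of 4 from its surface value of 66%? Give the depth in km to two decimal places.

φ/φ₀ = 1/4 ⇒ exp(−c·d) = 1/4 ⇒ d = ln(4) / c
d = 1.3863 / 0.453 = 3.060 km

3.06 km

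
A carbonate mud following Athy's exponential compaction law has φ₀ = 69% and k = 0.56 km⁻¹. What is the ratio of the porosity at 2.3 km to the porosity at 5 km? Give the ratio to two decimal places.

4.54

φ(Z₁)/φ(Z₂) = e^(−k·Z₁)/e^(−k·Z₂) = e^{k(Z₂−Z₁)}
= exp(0.56 × 2.7) = exp(1.512) = 4.5358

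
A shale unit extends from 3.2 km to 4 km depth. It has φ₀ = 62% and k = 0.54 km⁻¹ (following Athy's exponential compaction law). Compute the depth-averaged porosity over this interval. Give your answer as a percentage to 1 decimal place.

⟨φ⟩ = (1/(d₂−d₁)) ∫ φ₀ e^(−kd) dd = φ₀·(e^(−k·d₁) − e^(−k·d₂)) / (k·(d₂−d₁))
e^(−0.54×3.2) = 0.1776; e^(−0.54×4) = 0.1153
⟨φ⟩ = 0.62 × (0.1776 − 0.1153) / (0.54 × 0.8) = 0.62 × 0.1442 = 0.0894

8.9%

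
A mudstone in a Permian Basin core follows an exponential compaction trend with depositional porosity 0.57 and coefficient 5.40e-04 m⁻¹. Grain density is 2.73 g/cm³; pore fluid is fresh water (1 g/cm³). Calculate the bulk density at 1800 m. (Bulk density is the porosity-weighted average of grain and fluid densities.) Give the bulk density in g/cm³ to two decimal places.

Working in km (1 km = 1000 m; c in km⁻¹ = c in m⁻¹ × 1000):
Porosity at depth: n = 0.57·exp(−0.54×1.8) = 0.57×0.3783 = 0.2156
Bulk density: ρ_b = (1−n)ρ_g + n·ρ_f = 0.7844×2.73 + 0.2156×1
       = 2.141 + 0.216 = 2.357 g/cm³

2.36 g/cm³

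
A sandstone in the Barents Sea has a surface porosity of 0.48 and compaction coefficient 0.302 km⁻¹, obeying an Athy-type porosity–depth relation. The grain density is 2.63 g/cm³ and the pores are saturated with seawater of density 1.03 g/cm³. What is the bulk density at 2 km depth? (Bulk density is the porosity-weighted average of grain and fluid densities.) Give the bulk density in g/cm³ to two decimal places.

2.21 g/cm³

Porosity at depth: n = 0.48·exp(−0.302×2) = 0.48×0.5466 = 0.2624
Bulk density: ρ_b = (1−n)ρ_g + n·ρ_f = 0.7376×2.63 + 0.2624×1.03
       = 1.940 + 0.270 = 2.210 g/cm³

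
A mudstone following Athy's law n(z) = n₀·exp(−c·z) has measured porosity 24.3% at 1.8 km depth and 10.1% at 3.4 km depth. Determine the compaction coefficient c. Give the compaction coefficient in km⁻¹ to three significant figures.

0.549 km⁻¹

Athy: n(z) = n₀ e^(−cz) ⇒ n₁/n₂ = e^{c(z₂−z₁)} ⇒ c = ln(n₁/n₂)/(z₂−z₁)
c = ln(0.243/0.101) / (3.4 − 1.8) = ln(2.406) / 1.6 = 0.8779 / 1.6 = 0.5487 km⁻¹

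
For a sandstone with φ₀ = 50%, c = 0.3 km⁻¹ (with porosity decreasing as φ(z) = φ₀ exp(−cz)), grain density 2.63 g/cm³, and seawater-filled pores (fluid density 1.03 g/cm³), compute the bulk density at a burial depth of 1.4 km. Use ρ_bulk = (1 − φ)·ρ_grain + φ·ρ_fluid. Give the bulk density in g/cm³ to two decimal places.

2.10 g/cm³

Porosity at depth: φ = 0.5·exp(−0.3×1.4) = 0.5×0.6570 = 0.3285
Bulk density: ρ_b = (1−φ)ρ_g + φ·ρ_f = 0.6715×2.63 + 0.3285×1.03
       = 1.766 + 0.338 = 2.104 g/cm³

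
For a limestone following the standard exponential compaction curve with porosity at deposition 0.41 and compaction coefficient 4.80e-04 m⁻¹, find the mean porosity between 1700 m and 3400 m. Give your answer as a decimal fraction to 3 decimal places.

0.124

Working in km (1 km = 1000 m; k in km⁻¹ = k in m⁻¹ × 1000):
⟨φ⟩ = (1/(d₂−d₁)) ∫ φ₀ e^(−kd) dd = φ₀·(e^(−k·d₁) − e^(−k·d₂)) / (k·(d₂−d₁))
e^(−0.48×1.7) = 0.4422; e^(−0.48×3.4) = 0.1955
⟨φ⟩ = 0.41 × (0.4422 − 0.1955) / (0.48 × 1.7) = 0.41 × 0.3023 = 0.1239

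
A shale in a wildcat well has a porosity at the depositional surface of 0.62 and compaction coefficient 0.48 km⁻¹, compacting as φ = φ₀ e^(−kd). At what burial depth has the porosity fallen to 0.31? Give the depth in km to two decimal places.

1.44 km

Invert Athy's law: d = ln(φ₀/φ) / k
d = ln(0.62/0.31) / 0.48 = ln(2) / 0.48 = 0.6931 / 0.48 = 1.444 km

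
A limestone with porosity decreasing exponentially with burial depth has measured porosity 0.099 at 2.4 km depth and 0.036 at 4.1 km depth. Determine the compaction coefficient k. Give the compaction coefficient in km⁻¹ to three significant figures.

Athy: n(Z) = n₀ e^(−kZ) ⇒ n₁/n₂ = e^{k(Z₂−Z₁)} ⇒ k = ln(n₁/n₂)/(Z₂−Z₁)
k = ln(0.099/0.036) / (4.1 − 2.4) = ln(2.75) / 1.7 = 1.0116 / 1.7 = 0.5951 km⁻¹

0.595 km⁻¹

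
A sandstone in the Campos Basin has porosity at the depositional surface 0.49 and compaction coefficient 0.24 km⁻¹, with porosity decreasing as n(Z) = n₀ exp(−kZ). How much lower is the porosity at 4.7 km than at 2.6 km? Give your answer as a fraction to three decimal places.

0.104

n(2.6) = 0.49·e^(−0.24×2.6) = 0.2625
n(4.7) = 0.49·e^(−0.24×4.7) = 0.1586
Δn = 0.2625 − 0.1586 = 0.1039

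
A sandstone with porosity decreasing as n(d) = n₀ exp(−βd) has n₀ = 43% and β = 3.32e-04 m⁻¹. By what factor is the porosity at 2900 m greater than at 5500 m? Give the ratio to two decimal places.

2.37

Working in km (1 km = 1000 m; β in km⁻¹ = β in m⁻¹ × 1000):
n(d₁)/n(d₂) = e^(−β·d₁)/e^(−β·d₂) = e^{β(d₂−d₁)}
= exp(0.332 × 2.6) = exp(0.8632) = 2.3707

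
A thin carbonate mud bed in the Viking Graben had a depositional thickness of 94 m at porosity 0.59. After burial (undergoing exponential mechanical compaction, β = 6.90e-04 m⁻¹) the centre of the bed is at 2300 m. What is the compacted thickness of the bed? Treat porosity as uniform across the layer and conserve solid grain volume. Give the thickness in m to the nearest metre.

Working in km (1 km = 1000 m; β in km⁻¹ = β in m⁻¹ × 1000):
Porosity at 2.3 km: phi = 0.59·exp(−0.69×2.3) = 0.1207
Solid-volume conservation: h(1−phi) = h₀(1−phi₀) ⇒ h = h₀·(1−phi₀)/(1−phi)
h = 0.094 × (1 − 0.59)/(1 − 0.1207) = 0.094 × 0.4663 = 0.0438 km

44 m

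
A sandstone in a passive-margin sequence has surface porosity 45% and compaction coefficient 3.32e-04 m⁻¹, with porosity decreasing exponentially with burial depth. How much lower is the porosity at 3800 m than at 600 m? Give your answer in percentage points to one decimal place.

24.1 percentage points

Working in km (1 km = 1000 m; k in km⁻¹ = k in m⁻¹ × 1000):
phi(0.6) = 0.45·e^(−0.332×0.6) = 0.3687
phi(3.8) = 0.45·e^(−0.332×3.8) = 0.1274
Δphi = 0.3687 − 0.1274 = 0.2413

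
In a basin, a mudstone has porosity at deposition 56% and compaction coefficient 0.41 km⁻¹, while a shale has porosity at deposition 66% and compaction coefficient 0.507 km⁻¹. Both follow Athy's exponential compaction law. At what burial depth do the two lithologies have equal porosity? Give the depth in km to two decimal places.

1.69 km

Set φ₀ₐ e^(−cₐZ) = φ₀ᵦ e^(−cᵦZ) ⇒ ln(φ₀ₐ/φ₀ᵦ) = (cₐ − cᵦ)·Z
Z = ln(0.56/0.66) / (0.41 − 0.507) = -0.1643 / -0.097 = 1.694 km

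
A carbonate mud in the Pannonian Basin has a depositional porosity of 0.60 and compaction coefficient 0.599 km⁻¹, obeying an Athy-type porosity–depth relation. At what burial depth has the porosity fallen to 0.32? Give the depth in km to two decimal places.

1.05 km

Invert Athy's law: Z = ln(φ₀/φ) / β
Z = ln(0.6/0.32) / 0.599 = ln(1.875) / 0.599 = 0.6286 / 0.599 = 1.049 km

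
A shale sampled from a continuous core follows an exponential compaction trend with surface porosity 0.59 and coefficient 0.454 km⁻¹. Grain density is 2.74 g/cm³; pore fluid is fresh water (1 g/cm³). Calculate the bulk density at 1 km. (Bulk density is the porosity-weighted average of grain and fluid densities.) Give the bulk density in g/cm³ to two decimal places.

Porosity at depth: φ = 0.59·exp(−0.454×1) = 0.59×0.6351 = 0.3747
Bulk density: ρ_b = (1−φ)ρ_g + φ·ρ_f = 0.6253×2.74 + 0.3747×1
       = 1.713 + 0.375 = 2.088 g/cm³

2.09 g/cm³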